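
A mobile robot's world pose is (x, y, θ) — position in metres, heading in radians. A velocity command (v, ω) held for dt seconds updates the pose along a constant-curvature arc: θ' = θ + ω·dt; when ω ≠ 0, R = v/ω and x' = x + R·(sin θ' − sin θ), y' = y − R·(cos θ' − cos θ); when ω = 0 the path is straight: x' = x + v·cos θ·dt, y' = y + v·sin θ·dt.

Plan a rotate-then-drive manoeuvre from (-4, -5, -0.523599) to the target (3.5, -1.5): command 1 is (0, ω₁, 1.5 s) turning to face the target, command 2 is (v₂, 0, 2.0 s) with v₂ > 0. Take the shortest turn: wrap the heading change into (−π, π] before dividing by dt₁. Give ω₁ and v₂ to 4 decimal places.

heading to target = atan2(-1.5−-5, 3.5−-4) = 0.4366
Δθ = wrap(0.4366 − -0.5236) = 0.9602; ω₁ = Δθ/dt₁ = 0.6402
distance = √((3.5−-4)² + (-1.5−-5)²) = 8.2765; v₂ = distance/dt₂ = 4.1382

ω₁ = 0.6402, v₂ = 4.1382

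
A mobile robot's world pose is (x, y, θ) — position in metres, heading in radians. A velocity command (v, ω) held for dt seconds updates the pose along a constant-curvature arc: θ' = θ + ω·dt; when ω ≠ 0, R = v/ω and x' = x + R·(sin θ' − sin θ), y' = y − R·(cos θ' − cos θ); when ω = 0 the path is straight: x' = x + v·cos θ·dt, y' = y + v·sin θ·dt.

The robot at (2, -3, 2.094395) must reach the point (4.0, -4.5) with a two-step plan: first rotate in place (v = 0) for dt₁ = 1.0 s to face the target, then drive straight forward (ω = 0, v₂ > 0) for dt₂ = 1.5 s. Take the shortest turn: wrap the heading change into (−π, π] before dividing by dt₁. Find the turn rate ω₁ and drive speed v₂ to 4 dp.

heading to target = atan2(-4.5−-3, 4−2) = -0.6435
Δθ = wrap(-0.6435 − 2.0944) = -2.7379; ω₁ = Δθ/dt₁ = -2.7379
distance = √((4−2)² + (-4.5−-3)²) = 2.5000; v₂ = distance/dt₂ = 1.6667

ω₁ = -2.7379, v₂ = 1.6667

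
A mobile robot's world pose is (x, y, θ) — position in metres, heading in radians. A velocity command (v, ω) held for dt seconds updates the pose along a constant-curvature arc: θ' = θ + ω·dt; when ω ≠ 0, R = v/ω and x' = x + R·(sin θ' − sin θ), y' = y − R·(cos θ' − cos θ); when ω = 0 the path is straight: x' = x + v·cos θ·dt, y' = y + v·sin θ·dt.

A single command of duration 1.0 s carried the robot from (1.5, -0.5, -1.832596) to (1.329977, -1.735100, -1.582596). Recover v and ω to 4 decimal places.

v = 1.2500, ω = 0.2500

Δθ = -1.582596 − -1.832596 = 0.250000
ω = Δθ/dt = 0.250000/1.0 = 0.2500
R = −Δy/(cos θ' − cos θ) = 5.0000
v = R·ω = 5.0000·0.2500 = 1.2500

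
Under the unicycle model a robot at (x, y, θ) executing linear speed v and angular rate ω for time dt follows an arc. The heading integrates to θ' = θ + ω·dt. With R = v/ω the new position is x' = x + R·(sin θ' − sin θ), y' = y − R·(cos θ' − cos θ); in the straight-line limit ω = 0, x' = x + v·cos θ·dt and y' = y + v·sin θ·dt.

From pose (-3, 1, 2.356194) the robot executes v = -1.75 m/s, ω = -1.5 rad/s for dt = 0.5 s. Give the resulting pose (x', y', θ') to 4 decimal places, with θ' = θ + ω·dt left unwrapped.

(-2.6590, 0.2163, 1.6062)

θ' = 2.3562 + -1.5·0.5 = 1.6062
R = v/ω = -1.75/-1.5 = 1.1667
x' = -3 + 1.1667·(sin 1.6062 − sin 2.3562) = -2.6590
y' = 1 − 1.1667·(cos 1.6062 − cos 2.3562) = 0.2163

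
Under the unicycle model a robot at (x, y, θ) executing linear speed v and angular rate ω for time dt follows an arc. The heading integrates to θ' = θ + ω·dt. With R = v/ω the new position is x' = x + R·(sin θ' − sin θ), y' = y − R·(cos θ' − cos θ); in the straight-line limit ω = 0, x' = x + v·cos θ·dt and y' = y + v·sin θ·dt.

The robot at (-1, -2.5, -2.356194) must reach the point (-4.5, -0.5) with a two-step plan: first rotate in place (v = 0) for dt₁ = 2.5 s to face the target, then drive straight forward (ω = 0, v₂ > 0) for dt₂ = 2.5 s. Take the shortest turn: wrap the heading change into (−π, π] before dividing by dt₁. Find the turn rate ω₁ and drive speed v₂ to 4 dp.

ω₁ = -0.5218, v₂ = 1.6125

heading to target = atan2(-0.5−-2.5, -4.5−-1) = 2.6224
Δθ = wrap(2.6224 − -2.3562) = -1.3045; ω₁ = Δθ/dt₁ = -0.5218
distance = √((-4.5−-1)² + (-0.5−-2.5)²) = 4.0311; v₂ = distance/dt₂ = 1.6125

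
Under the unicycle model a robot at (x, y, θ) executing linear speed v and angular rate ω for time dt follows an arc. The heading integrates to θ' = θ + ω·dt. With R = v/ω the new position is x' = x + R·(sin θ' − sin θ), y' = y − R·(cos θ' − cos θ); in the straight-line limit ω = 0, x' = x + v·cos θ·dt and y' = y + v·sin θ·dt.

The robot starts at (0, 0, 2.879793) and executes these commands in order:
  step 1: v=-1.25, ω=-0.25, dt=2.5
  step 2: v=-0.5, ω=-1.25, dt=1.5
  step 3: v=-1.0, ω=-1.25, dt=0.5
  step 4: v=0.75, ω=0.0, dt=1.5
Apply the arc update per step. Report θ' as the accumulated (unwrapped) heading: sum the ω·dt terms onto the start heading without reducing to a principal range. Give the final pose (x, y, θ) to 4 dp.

step 1: θ'=2.2548 (R=5.0000) → pose (2.5812, -1.6702, 2.2548)
step 2: θ'=0.3798 (R=0.4000) → pose (2.4194, -2.2944, 0.3798)
step 3: θ'=-0.2452 (R=0.8000) → pose (1.9287, -2.3275, -0.2452)
step 4: θ'=-0.2452 (straight) → pose (3.0200, -2.6006, -0.2452)

(3.0200, -2.6006, -0.2452)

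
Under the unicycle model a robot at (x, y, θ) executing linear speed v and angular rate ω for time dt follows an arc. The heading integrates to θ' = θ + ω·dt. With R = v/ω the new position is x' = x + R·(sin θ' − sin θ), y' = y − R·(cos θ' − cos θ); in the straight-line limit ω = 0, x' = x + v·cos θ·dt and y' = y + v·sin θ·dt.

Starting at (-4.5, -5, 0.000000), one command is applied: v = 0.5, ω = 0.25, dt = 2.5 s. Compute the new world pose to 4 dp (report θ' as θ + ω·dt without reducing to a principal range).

θ' = 0.0000 + 0.25·2.5 = 0.6250
R = v/ω = 0.5/0.25 = 2.0000
x' = -4.5 + 2.0000·(sin 0.6250 − sin 0.0000) = -3.3298
y' = -5 − 2.0000·(cos 0.6250 − cos 0.0000) = -4.6219

(-3.3298, -4.6219, 0.6250)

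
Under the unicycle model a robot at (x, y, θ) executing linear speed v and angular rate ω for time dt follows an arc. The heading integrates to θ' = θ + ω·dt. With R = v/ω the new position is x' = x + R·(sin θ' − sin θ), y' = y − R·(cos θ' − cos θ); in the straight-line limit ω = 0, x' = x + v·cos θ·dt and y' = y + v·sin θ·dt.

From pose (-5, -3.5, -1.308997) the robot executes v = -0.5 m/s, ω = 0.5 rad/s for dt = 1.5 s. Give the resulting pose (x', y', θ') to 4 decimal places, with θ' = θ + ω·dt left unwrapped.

θ' = -1.3090 + 0.5·1.5 = -0.5590
R = v/ω = -0.5/0.5 = -1.0000
x' = -5 + -1.0000·(sin -0.5590 − sin -1.3090) = -5.4356
y' = -3.5 − -1.0000·(cos -0.5590 − cos -1.3090) = -2.9110

(-5.4356, -2.9110, -0.5590)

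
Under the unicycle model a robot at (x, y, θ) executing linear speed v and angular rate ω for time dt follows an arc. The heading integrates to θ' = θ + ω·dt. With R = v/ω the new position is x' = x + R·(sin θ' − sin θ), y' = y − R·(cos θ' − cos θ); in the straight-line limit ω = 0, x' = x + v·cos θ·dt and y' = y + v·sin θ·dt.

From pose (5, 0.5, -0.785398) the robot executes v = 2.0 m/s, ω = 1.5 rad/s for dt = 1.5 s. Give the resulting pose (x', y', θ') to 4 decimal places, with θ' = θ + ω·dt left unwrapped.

θ' = -0.7854 + 1.5·1.5 = 1.4646
R = v/ω = 2.0/1.5 = 1.3333
x' = 5 + 1.3333·(sin 1.4646 − sin -0.7854) = 7.2686
y' = 0.5 − 1.3333·(cos 1.4646 − cos -0.7854) = 1.3015

(7.2686, 1.3015, 1.4646)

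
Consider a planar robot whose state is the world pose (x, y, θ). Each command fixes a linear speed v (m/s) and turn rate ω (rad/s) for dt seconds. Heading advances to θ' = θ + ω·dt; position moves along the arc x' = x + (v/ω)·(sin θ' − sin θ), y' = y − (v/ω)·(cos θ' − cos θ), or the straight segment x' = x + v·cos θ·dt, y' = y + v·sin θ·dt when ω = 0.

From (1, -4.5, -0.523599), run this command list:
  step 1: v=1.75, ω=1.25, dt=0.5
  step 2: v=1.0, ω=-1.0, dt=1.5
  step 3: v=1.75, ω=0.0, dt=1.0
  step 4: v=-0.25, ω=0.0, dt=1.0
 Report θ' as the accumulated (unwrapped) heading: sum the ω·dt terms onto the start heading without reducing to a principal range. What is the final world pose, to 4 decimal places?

step 1: θ'=0.1014 (R=1.4000) → pose (1.8417, -4.6804, 0.1014)
step 2: θ'=-1.3986 (R=-1.0000) → pose (2.9282, -5.5039, -1.3986)
step 3: θ'=-1.3986 (straight) → pose (3.2280, -7.2280, -1.3986)
step 4: θ'=-1.3986 (straight) → pose (3.1852, -6.9817, -1.3986)

(3.1852, -6.9817, -1.3986)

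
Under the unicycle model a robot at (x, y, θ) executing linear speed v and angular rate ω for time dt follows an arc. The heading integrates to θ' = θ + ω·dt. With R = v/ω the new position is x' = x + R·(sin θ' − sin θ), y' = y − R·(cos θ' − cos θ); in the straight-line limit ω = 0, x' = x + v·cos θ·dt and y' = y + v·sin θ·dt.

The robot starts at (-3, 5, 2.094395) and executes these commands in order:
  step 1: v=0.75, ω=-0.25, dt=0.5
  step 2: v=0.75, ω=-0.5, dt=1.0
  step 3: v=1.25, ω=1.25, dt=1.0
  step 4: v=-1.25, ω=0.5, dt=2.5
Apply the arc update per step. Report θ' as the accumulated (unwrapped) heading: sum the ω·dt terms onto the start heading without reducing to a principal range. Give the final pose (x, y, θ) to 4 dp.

step 1: θ'=1.9694 (R=-3.0000) → pose (-3.1667, 5.3356, 1.9694)
step 2: θ'=1.4694 (R=-1.5000) → pose (-3.2766, 6.0697, 1.4694)
step 3: θ'=2.7194 (R=1.0000) → pose (-3.8617, 7.0831, 2.7194)
step 4: θ'=3.9694 (R=-2.5000) → pose (-0.9962, 7.6723, 3.9694)

(-0.9962, 7.6723, 3.9694)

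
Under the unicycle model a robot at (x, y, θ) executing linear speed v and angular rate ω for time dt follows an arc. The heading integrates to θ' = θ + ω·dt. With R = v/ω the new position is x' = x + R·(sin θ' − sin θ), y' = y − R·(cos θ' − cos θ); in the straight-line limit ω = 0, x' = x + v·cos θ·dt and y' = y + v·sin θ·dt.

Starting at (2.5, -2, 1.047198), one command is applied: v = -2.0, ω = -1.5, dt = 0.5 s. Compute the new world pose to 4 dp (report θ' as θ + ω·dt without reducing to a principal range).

(1.7358, -2.6082, 0.2972)

θ' = 1.0472 + -1.5·0.5 = 0.2972
R = v/ω = -2.0/-1.5 = 1.3333
x' = 2.5 + 1.3333·(sin 0.2972 − sin 1.0472) = 1.7358
y' = -2 − 1.3333·(cos 0.2972 − cos 1.0472) = -2.6082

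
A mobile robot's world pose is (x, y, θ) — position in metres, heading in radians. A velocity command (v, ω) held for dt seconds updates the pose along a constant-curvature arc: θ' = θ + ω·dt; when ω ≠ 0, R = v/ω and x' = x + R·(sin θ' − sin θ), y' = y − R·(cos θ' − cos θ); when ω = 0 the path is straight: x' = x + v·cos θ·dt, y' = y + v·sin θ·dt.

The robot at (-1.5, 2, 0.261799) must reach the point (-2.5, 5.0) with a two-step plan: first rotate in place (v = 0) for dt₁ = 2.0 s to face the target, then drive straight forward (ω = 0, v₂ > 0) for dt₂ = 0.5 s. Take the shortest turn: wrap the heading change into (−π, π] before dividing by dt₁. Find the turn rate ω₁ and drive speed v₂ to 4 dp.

heading to target = atan2(5−2, -2.5−-1.5) = 1.8925
Δθ = wrap(1.8925 − 0.2618) = 1.6307; ω₁ = Δθ/dt₁ = 0.8154
distance = √((-2.5−-1.5)² + (5−2)²) = 3.1623; v₂ = distance/dt₂ = 6.3246

ω₁ = 0.8154, v₂ = 6.3246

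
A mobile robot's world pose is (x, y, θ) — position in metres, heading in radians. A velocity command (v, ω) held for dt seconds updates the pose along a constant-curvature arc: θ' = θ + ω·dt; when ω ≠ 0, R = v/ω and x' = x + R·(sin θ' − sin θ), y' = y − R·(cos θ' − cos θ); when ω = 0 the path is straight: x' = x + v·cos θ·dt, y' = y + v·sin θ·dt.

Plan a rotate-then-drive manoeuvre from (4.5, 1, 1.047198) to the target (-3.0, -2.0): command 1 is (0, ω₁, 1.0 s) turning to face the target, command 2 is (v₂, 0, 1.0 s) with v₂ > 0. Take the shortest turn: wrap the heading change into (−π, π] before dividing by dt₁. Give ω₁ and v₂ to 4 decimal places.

ω₁ = 2.4749, v₂ = 8.0777

heading to target = atan2(-2−1, -3−4.5) = -2.7611
Δθ = wrap(-2.7611 − 1.0472) = 2.4749; ω₁ = Δθ/dt₁ = 2.4749
distance = √((-3−4.5)² + (-2−1)²) = 8.0777; v₂ = distance/dt₂ = 8.0777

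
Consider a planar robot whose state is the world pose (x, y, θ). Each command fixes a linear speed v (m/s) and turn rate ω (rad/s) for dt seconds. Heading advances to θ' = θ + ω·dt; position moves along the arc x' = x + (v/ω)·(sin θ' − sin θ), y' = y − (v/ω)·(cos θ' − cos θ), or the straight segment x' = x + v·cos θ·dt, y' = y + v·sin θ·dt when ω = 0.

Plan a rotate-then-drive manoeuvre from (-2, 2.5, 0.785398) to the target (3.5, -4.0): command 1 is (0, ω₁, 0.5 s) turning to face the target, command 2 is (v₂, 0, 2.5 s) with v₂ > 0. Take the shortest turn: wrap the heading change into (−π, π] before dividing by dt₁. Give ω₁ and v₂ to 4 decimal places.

heading to target = atan2(-4−2.5, 3.5−-2) = -0.8685
Δθ = wrap(-0.8685 − 0.7854) = -1.6539; ω₁ = Δθ/dt₁ = -3.3079
distance = √((3.5−-2)² + (-4−2.5)²) = 8.5147; v₂ = distance/dt₂ = 3.4059

ω₁ = -3.3079, v₂ = 3.4059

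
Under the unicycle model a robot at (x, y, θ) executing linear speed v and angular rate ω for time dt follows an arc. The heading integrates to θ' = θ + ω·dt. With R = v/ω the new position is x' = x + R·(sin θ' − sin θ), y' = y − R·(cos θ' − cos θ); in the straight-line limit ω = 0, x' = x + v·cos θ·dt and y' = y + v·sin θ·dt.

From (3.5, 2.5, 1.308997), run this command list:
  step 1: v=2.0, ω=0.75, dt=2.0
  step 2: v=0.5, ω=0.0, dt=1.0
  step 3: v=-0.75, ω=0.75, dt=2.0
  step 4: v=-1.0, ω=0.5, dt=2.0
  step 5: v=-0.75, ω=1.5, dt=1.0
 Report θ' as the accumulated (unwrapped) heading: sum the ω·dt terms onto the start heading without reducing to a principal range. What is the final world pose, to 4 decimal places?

step 1: θ'=2.8090 (R=2.6667) → pose (1.7949, 5.7107, 2.8090)
step 2: θ'=2.8090 (straight) → pose (1.3223, 5.8740, 2.8090)
step 3: θ'=4.3090 (R=-1.0000) → pose (2.5685, 6.4266, 4.3090)
step 4: θ'=5.3090 (R=-2.0000) → pose (2.3835, 8.3354, 5.3090)
step 5: θ'=6.8090 (R=-0.5000) → pose (1.7189, 8.4869, 6.8090)

(1.7189, 8.4869, 6.8090)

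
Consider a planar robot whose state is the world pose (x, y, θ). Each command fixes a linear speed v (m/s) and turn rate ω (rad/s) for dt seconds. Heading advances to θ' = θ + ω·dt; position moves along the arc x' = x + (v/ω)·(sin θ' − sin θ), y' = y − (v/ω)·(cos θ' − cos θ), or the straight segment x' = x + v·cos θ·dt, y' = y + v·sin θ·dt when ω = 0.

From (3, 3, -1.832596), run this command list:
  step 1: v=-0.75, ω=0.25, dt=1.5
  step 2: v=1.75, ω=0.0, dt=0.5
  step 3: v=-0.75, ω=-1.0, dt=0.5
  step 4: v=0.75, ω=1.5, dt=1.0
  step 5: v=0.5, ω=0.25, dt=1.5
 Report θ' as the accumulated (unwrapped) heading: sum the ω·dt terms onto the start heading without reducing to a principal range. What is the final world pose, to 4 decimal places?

(4.1932, 2.7775, -0.0826)

step 1: θ'=-1.4576 (R=-3.0000) → pose (3.0830, 4.1153, -1.4576)
step 2: θ'=-1.4576 (straight) → pose (3.1819, 3.2459, -1.4576)
step 3: θ'=-1.9576 (R=0.7500) → pose (3.2325, 3.6136, -1.9576)
step 4: θ'=-0.4576 (R=0.5000) → pose (3.4746, 2.9764, -0.4576)
step 5: θ'=-0.0826 (R=2.0000) → pose (4.1932, 2.7775, -0.0826)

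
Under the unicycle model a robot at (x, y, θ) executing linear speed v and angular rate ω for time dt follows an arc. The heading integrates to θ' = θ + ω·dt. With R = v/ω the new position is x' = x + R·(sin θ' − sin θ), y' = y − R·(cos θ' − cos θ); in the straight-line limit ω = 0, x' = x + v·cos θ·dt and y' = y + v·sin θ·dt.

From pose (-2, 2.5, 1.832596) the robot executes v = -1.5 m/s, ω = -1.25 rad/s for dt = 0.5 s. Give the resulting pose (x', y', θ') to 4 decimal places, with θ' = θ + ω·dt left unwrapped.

(-2.0374, 1.7631, 1.2076)

θ' = 1.8326 + -1.25·0.5 = 1.2076
R = v/ω = -1.5/-1.25 = 1.2000
x' = -2 + 1.2000·(sin 1.2076 − sin 1.8326) = -2.0374
y' = 2.5 − 1.2000·(cos 1.2076 − cos 1.8326) = 1.7631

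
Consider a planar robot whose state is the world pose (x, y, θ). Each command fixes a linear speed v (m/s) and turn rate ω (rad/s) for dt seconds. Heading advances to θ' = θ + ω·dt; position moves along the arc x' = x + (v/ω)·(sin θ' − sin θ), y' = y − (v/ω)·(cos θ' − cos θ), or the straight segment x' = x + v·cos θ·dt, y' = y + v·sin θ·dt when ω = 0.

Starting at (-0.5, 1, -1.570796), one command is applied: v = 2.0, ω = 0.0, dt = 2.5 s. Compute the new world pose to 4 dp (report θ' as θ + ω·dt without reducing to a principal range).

θ' = -1.5708 + 0.0·2.5 = -1.5708
ω = 0 → straight: x' = -0.5 + 2.0·cos(-1.5708)·2.5 = -0.5000
y' = 1 + 2.0·sin(-1.5708)·2.5 = -4.0000

(-0.5000, -4.0000, -1.5708)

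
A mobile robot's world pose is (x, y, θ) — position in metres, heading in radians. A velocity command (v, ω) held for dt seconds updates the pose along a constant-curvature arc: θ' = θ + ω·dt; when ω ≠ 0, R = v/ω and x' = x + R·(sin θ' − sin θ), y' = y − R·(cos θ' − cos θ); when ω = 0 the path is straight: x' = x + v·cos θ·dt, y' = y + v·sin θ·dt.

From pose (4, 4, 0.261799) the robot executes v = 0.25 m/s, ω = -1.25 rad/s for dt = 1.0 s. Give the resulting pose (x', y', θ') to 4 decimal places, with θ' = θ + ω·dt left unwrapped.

(4.2188, 3.9169, -0.9882)

θ' = 0.2618 + -1.25·1.0 = -0.9882
R = v/ω = 0.25/-1.25 = -0.2000
x' = 4 + -0.2000·(sin -0.9882 − sin 0.2618) = 4.2188
y' = 4 − -0.2000·(cos -0.9882 − cos 0.2618) = 3.9169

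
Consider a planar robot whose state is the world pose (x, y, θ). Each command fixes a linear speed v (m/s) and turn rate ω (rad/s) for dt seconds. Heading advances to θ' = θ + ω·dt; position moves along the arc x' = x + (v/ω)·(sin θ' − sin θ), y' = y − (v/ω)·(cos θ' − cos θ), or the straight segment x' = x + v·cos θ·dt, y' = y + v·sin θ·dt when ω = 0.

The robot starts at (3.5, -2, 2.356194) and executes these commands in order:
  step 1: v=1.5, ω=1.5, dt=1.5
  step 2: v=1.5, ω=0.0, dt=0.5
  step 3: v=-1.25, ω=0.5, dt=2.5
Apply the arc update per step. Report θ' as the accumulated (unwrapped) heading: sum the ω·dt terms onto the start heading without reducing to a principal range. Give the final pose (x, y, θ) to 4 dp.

step 1: θ'=4.6062 (R=1.0000) → pose (1.7985, -2.6011, 4.6062)
step 2: θ'=4.6062 (straight) → pose (1.7190, -3.3469, 4.6062)
step 3: θ'=5.8562 (R=-2.5000) → pose (0.2684, -0.8064, 5.8562)

(0.2684, -0.8064, 5.8562)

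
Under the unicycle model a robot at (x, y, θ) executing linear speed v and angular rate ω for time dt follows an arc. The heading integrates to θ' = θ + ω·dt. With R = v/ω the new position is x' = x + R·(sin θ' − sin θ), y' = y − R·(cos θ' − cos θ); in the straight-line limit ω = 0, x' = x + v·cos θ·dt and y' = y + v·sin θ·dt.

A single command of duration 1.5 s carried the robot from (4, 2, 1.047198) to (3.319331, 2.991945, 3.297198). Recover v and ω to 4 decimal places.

Δθ = 3.297198 − 1.047198 = 2.250000
ω = Δθ/dt = 2.250000/1.5 = 1.5000
R = −Δy/(cos θ' − cos θ) = 0.6667
v = R·ω = 0.6667·1.5000 = 1.0000

v = 1.0000, ω = 1.5000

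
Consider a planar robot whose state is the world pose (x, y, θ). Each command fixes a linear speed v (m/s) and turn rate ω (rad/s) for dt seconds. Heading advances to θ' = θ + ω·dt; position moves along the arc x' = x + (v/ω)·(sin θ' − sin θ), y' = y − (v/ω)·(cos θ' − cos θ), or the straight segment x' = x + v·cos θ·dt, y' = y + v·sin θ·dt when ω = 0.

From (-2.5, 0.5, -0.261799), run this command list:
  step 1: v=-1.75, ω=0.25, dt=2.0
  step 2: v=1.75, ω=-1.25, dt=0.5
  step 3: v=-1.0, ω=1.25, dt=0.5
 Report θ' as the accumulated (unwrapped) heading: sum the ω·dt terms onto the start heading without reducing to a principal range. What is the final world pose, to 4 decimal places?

(-5.5955, 0.5135, 0.2382)

step 1: θ'=0.2382 (R=-7.0000) → pose (-5.9634, 0.5409, 0.2382)
step 2: θ'=-0.3868 (R=-1.4000) → pose (-5.1050, 0.4770, -0.3868)
step 3: θ'=0.2382 (R=-0.8000) → pose (-5.5955, 0.5135, 0.2382)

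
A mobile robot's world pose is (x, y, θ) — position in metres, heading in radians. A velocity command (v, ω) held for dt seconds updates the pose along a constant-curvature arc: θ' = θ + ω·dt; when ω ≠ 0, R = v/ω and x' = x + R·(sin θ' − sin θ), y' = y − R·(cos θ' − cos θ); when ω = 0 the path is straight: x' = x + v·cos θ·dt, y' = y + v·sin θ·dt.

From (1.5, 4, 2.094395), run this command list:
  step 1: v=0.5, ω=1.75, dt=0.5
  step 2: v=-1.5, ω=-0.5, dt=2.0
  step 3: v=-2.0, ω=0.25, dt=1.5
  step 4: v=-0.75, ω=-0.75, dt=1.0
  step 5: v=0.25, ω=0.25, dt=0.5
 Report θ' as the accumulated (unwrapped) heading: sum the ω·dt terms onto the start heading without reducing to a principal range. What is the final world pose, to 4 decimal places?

step 1: θ'=2.9694 (R=0.2857) → pose (1.3015, 4.1386, 2.9694)
step 2: θ'=1.9694 (R=3.0000) → pose (3.5523, 2.3474, 1.9694)
step 3: θ'=2.3444 (R=-8.0000) → pose (5.2019, -0.1373, 2.3444)
step 4: θ'=1.5944 (R=1.0000) → pose (5.4863, -0.8124, 1.5944)
step 5: θ'=1.7194 (R=1.0000) → pose (5.4755, -0.6880, 1.7194)

(5.4755, -0.6880, 1.7194)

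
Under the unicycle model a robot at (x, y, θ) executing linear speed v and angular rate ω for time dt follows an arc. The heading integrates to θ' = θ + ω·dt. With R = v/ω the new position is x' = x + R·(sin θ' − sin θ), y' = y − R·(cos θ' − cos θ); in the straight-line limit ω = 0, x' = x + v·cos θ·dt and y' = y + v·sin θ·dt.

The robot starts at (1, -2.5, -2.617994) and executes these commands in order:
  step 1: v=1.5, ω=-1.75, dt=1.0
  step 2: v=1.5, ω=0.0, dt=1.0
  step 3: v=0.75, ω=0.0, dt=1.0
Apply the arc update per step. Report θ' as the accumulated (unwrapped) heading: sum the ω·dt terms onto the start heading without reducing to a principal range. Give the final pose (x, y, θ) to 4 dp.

step 1: θ'=-4.3680 (R=-0.8571) → pose (-0.2354, -2.0471, -4.3680)
step 2: θ'=-4.3680 (straight) → pose (-0.7418, -0.6352, -4.3680)
step 3: θ'=-4.3680 (straight) → pose (-0.9950, 0.0708, -4.3680)

(-0.9950, 0.0708, -4.3680)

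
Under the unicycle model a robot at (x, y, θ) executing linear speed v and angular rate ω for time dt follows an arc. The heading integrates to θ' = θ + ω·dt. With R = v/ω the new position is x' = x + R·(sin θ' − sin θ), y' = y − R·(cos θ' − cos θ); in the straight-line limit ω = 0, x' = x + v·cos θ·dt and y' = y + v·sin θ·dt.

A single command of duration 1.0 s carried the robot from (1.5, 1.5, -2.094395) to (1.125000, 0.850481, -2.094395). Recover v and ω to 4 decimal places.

v = 0.7500, ω = 0.0000

Δθ = -2.094395 − -2.094395 = 0.000000
ω = Δθ/dt = 0.000000/1.0 = 0.0000
ω = 0 → v = (Δx·cos θ + Δy·sin θ)/dt = 0.7500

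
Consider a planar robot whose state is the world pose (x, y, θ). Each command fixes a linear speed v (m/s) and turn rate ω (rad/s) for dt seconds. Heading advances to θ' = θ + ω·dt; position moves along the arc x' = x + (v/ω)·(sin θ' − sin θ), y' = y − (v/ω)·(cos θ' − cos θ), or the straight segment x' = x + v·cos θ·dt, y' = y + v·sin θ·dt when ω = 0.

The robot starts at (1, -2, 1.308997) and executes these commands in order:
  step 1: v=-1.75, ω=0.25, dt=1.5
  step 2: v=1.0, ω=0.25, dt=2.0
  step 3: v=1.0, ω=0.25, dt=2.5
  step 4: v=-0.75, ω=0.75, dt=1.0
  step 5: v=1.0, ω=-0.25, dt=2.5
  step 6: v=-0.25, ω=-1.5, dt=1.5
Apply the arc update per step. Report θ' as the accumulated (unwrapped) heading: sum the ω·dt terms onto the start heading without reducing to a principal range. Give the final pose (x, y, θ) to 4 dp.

(-3.5053, -1.7922, 0.6840)

step 1: θ'=1.6840 (R=-7.0000) → pose (0.8063, -4.6024, 1.6840)
step 2: θ'=2.1840 (R=4.0000) → pose (0.1031, -2.7523, 2.1840)
step 3: θ'=2.8090 (R=4.0000) → pose (-1.8621, -1.2735, 2.8090)
step 4: θ'=3.5590 (R=-1.0000) → pose (-1.1302, -1.2424, 3.5590)
step 5: θ'=2.9340 (R=-4.0000) → pose (-3.5762, -1.5000, 2.9340)
step 6: θ'=0.6840 (R=0.1667) → pose (-3.5053, -1.7922, 0.6840)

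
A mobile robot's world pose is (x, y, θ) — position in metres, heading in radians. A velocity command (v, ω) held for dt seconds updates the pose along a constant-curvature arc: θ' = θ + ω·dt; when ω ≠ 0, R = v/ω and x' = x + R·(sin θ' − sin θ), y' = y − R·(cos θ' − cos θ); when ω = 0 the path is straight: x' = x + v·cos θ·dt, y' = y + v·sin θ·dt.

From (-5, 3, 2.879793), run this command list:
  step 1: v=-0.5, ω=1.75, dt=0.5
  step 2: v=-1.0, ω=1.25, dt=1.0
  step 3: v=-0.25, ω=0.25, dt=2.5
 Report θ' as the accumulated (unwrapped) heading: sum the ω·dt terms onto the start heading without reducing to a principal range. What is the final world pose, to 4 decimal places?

(-4.8056, 4.4329, 5.6298)

step 1: θ'=3.7548 (R=-0.2857) → pose (-4.7616, 3.0423, 3.7548)
step 2: θ'=5.0048 (R=-0.8000) → pose (-4.4560, 3.9272, 5.0048)
step 3: θ'=5.6298 (R=-1.0000) → pose (-4.8056, 4.4329, 5.6298)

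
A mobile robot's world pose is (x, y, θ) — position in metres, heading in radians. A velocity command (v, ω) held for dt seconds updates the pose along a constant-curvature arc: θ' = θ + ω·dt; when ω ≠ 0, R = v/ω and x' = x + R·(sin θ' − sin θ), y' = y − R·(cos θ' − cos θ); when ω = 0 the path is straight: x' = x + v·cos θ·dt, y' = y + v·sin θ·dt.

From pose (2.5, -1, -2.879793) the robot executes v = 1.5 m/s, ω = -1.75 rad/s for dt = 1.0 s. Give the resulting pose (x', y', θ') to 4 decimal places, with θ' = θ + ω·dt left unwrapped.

θ' = -2.8798 + -1.75·1.0 = -4.6298
R = v/ω = 1.5/-1.75 = -0.8571
x' = 2.5 + -0.8571·(sin -4.6298 − sin -2.8798) = 1.4239
y' = -1 − -0.8571·(cos -4.6298 − cos -2.8798) = -0.2428

(1.4239, -0.2428, -4.6298)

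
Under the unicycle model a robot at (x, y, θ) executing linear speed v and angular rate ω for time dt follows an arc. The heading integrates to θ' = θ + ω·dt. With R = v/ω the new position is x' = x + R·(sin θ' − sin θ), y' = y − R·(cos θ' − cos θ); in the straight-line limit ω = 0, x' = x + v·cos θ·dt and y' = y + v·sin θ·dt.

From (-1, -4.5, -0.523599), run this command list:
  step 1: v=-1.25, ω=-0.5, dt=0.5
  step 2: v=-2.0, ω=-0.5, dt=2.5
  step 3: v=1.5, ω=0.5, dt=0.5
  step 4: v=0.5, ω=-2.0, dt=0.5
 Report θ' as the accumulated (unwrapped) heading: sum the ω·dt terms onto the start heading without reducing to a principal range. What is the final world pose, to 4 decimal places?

(-2.6946, -0.4030, -2.7736)

step 1: θ'=-0.7736 (R=2.5000) → pose (-1.4968, -4.1234, -0.7736)
step 2: θ'=-2.0236 (R=4.0000) → pose (-2.2988, 0.4881, -2.0236)
step 3: θ'=-1.7736 (R=3.0000) → pose (-2.5397, -0.2201, -1.7736)
step 4: θ'=-2.7736 (R=-0.2500) → pose (-2.6946, -0.4030, -2.7736)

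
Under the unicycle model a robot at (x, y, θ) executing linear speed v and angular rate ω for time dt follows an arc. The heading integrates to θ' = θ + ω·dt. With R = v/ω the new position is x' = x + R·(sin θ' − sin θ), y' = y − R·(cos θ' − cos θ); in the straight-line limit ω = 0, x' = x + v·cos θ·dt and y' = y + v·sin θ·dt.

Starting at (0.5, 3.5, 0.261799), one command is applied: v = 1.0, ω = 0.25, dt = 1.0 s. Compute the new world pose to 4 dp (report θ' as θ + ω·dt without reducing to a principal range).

(1.4237, 3.8762, 0.5118)

θ' = 0.2618 + 0.25·1.0 = 0.5118
R = v/ω = 1.0/0.25 = 4.0000
x' = 0.5 + 4.0000·(sin 0.5118 − sin 0.2618) = 1.4237
y' = 3.5 − 4.0000·(cos 0.5118 − cos 0.2618) = 3.8762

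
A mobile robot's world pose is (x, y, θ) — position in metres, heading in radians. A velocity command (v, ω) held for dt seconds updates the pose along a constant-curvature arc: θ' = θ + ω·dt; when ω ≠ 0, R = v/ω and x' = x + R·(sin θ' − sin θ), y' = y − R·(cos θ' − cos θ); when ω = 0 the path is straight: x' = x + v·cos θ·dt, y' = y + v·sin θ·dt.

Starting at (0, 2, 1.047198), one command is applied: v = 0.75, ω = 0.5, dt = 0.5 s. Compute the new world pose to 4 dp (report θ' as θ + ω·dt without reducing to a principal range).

θ' = 1.0472 + 0.5·0.5 = 1.2972
R = v/ω = 0.75/0.5 = 1.5000
x' = 0 + 1.5000·(sin 1.2972 − sin 1.0472) = 0.1452
y' = 2 − 1.5000·(cos 1.2972 − cos 1.0472) = 2.3447

(0.1452, 2.3447, 1.2972)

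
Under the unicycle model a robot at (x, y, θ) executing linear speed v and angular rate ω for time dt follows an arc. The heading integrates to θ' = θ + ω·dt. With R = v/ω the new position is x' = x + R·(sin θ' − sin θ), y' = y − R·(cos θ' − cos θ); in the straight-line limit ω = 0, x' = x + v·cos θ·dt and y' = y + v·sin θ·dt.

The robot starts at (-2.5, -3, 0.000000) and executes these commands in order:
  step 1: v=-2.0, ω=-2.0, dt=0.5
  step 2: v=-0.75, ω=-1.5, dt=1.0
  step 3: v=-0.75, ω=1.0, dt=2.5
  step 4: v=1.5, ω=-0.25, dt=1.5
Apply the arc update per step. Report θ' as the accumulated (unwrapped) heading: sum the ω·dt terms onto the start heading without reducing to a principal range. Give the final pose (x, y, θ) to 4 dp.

(-1.4712, -0.9357, -0.3750)

step 1: θ'=-1.0000 (R=1.0000) → pose (-3.3415, -2.5403, -1.0000)
step 2: θ'=-2.5000 (R=0.5000) → pose (-3.2200, -1.8696, -2.5000)
step 3: θ'=0.0000 (R=-0.7500) → pose (-3.6688, -0.5187, 0.0000)
step 4: θ'=-0.3750 (R=-6.0000) → pose (-1.4712, -0.9357, -0.3750)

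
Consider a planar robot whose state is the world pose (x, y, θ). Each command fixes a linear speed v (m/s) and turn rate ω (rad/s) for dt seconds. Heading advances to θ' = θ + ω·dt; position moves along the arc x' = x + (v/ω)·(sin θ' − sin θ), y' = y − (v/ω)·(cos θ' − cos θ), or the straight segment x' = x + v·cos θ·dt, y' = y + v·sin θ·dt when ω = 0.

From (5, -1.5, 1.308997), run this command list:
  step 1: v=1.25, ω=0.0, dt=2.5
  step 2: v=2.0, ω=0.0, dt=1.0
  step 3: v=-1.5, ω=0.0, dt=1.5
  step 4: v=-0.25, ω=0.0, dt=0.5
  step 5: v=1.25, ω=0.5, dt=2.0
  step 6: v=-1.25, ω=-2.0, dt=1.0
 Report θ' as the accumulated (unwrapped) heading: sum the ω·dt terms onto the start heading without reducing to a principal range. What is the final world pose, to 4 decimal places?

step 1: θ'=1.3090 (straight) → pose (5.8088, 1.5185, 1.3090)
step 2: θ'=1.3090 (straight) → pose (6.3264, 3.4504, 1.3090)
step 3: θ'=1.3090 (straight) → pose (5.7441, 1.2770, 1.3090)
step 4: θ'=1.3090 (straight) → pose (5.7118, 1.1563, 1.3090)
step 5: θ'=2.3090 (R=2.5000) → pose (5.1461, 3.4857, 2.3090)
step 6: θ'=0.3090 (R=0.6250) → pose (4.8739, 2.4697, 0.3090)

(4.8739, 2.4697, 0.3090)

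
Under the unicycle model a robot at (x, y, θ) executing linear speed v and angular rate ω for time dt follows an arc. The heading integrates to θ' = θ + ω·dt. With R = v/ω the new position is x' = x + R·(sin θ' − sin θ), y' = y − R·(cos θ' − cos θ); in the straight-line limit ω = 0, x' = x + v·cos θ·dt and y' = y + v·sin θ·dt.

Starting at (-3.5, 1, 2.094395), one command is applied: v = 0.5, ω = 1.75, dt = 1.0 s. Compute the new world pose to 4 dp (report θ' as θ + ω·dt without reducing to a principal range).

θ' = 2.0944 + 1.75·1.0 = 3.8444
R = v/ω = 0.5/1.75 = 0.2857
x' = -3.5 + 0.2857·(sin 3.8444 − sin 2.0944) = -3.9321
y' = 1 − 0.2857·(cos 3.8444 − cos 2.0944) = 1.0752

(-3.9321, 1.0752, 3.8444)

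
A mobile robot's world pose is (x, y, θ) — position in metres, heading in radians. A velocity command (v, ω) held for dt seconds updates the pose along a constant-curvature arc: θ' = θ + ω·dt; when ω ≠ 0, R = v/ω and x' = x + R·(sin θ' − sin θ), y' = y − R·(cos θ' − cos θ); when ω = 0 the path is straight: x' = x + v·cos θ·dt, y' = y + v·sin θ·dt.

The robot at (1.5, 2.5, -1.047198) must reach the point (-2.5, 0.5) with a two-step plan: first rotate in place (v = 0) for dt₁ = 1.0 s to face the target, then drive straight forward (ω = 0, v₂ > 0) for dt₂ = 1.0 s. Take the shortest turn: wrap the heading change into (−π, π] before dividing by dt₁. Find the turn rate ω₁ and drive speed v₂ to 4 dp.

heading to target = atan2(0.5−2.5, -2.5−1.5) = -2.6779
Δθ = wrap(-2.6779 − -1.0472) = -1.6307; ω₁ = Δθ/dt₁ = -1.6307
distance = √((-2.5−1.5)² + (0.5−2.5)²) = 4.4721; v₂ = distance/dt₂ = 4.4721

ω₁ = -1.6307, v₂ = 4.4721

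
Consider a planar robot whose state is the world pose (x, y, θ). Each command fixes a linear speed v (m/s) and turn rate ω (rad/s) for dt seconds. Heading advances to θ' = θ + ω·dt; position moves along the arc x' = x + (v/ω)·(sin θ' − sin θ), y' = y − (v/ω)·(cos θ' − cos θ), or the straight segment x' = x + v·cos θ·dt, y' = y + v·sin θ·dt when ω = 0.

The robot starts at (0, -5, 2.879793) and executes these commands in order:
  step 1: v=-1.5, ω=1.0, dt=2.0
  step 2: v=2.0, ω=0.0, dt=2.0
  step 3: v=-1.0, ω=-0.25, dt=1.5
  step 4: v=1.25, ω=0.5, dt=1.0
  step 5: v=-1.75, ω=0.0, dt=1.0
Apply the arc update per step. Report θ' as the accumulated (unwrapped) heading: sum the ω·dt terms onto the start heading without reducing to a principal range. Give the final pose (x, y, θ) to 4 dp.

(2.1117, -5.3145, 5.0048)

step 1: θ'=4.8798 (R=-1.5000) → pose (1.8673, -3.3012, 4.8798)
step 2: θ'=4.8798 (straight) → pose (2.5338, -7.2453, 4.8798)
step 3: θ'=4.5048 (R=4.0000) → pose (2.5637, -5.7543, 4.5048)
step 4: θ'=5.0048 (R=2.5000) → pose (2.6162, -6.9902, 5.0048)
step 5: θ'=5.0048 (straight) → pose (2.1117, -5.3145, 5.0048)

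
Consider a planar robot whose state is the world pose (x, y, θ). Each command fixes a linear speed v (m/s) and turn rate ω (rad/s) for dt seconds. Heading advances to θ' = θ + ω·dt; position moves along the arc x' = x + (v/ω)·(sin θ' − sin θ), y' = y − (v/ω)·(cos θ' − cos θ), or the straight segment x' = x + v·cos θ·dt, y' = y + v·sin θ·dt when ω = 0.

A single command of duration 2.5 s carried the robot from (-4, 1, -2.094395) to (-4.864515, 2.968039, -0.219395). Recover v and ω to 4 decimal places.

Δθ = -0.219395 − -2.094395 = 1.875000
ω = Δθ/dt = 1.875000/2.5 = 0.7500
R = −Δy/(cos θ' − cos θ) = -1.3333
v = R·ω = -1.3333·0.7500 = -1.0000

v = -1.0000, ω = 0.7500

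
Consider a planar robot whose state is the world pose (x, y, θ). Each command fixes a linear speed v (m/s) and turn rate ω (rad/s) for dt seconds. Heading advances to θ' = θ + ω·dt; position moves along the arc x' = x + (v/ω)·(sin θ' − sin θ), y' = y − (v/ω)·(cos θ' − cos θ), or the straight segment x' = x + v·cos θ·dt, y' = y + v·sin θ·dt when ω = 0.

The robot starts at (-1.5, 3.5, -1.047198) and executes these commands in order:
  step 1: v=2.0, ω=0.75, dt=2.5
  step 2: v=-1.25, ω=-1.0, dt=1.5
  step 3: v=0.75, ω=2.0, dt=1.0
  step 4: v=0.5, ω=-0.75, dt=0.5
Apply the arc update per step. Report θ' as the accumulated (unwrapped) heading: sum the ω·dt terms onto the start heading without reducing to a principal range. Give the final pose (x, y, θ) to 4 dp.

step 1: θ'=0.8278 (R=2.6667) → pose (2.7733, 3.0293, 0.8278)
step 2: θ'=-0.6722 (R=1.2500) → pose (1.0743, 2.8969, -0.6722)
step 3: θ'=1.3278 (R=0.3750) → pose (1.6718, 3.1001, 1.3278)
step 4: θ'=0.9528 (R=-0.6667) → pose (1.7755, 3.3259, 0.9528)

(1.7755, 3.3259, 0.9528)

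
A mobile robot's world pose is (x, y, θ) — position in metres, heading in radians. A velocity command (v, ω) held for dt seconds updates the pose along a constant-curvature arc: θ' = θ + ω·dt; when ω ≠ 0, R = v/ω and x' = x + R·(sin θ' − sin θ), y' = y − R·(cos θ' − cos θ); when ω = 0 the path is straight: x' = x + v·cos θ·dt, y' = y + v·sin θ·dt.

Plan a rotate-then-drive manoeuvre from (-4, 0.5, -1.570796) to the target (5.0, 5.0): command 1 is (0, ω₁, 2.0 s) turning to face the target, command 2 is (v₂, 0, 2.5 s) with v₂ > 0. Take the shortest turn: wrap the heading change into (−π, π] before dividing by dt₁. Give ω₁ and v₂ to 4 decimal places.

ω₁ = 1.0172, v₂ = 4.0249

heading to target = atan2(5−0.5, 5−-4) = 0.4636
Δθ = wrap(0.4636 − -1.5708) = 2.0344; ω₁ = Δθ/dt₁ = 1.0172
distance = √((5−-4)² + (5−0.5)²) = 10.0623; v₂ = distance/dt₂ = 4.0249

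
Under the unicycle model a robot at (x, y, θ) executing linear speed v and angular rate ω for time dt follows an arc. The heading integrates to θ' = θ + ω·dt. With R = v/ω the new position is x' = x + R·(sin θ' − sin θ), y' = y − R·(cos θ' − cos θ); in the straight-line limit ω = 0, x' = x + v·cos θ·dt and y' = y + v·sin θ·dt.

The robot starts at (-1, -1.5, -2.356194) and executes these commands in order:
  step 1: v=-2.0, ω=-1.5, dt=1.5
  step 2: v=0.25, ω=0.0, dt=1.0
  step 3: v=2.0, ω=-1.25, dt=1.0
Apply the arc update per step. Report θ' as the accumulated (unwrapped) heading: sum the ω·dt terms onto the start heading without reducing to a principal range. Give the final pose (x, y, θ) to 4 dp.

(2.1705, -0.4270, -5.8562)

step 1: θ'=-4.6062 (R=1.3333) → pose (1.2686, -2.3015, -4.6062)
step 2: θ'=-4.6062 (straight) → pose (1.2421, -2.0529, -4.6062)
step 3: θ'=-5.8562 (R=-1.6000) → pose (2.1705, -0.4270, -5.8562)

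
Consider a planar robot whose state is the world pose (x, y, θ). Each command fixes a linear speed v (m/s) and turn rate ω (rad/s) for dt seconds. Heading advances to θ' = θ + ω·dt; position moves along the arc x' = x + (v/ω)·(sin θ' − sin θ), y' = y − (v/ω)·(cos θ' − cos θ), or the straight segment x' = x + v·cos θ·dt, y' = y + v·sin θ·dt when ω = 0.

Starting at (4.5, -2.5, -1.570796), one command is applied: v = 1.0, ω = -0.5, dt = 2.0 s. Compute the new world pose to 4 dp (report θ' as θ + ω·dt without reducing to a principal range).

(3.5806, -4.1829, -2.5708)

θ' = -1.5708 + -0.5·2.0 = -2.5708
R = v/ω = 1.0/-0.5 = -2.0000
x' = 4.5 + -2.0000·(sin -2.5708 − sin -1.5708) = 3.5806
y' = -2.5 − -2.0000·(cos -2.5708 − cos -1.5708) = -4.1829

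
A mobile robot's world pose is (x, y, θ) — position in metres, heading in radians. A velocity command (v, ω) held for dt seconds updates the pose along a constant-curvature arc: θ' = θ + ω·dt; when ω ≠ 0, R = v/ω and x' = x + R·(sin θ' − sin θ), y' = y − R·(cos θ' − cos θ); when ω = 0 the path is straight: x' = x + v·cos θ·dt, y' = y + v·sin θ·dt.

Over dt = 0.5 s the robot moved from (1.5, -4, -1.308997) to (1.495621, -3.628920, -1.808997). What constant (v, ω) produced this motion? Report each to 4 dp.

v = -0.7500, ω = -1.0000

Δθ = -1.808997 − -1.308997 = -0.500000
ω = Δθ/dt = -0.500000/0.5 = -1.0000
R = −Δy/(cos θ' − cos θ) = 0.7500
v = R·ω = 0.7500·-1.0000 = -0.7500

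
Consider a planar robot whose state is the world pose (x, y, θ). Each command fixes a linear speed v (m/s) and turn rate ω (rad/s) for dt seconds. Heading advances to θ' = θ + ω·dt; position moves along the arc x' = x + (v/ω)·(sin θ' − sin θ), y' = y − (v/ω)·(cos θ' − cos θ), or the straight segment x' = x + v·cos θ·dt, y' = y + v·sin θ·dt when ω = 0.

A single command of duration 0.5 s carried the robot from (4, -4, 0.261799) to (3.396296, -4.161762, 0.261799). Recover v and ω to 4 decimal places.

v = -1.2500, ω = 0.0000

Δθ = 0.261799 − 0.261799 = 0.000000
ω = Δθ/dt = 0.000000/0.5 = 0.0000
ω = 0 → v = (Δx·cos θ + Δy·sin θ)/dt = -1.2500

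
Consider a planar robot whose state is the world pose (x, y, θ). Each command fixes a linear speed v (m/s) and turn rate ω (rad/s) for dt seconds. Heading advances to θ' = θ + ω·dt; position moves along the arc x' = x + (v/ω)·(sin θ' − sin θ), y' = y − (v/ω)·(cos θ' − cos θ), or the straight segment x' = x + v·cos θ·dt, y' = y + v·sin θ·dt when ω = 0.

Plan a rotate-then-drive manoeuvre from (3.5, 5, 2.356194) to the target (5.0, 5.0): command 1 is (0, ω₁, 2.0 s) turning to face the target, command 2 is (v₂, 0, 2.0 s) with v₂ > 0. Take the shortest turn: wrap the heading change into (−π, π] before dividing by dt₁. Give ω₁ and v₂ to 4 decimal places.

ω₁ = -1.1781, v₂ = 0.7500

heading to target = atan2(5−5, 5−3.5) = 0.0000
Δθ = wrap(0.0000 − 2.3562) = -2.3562; ω₁ = Δθ/dt₁ = -1.1781
distance = √((5−3.5)² + (5−5)²) = 1.5000; v₂ = distance/dt₂ = 0.7500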